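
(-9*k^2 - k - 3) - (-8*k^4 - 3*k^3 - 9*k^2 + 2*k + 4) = 8*k^4 + 3*k^3 - 3*k - 7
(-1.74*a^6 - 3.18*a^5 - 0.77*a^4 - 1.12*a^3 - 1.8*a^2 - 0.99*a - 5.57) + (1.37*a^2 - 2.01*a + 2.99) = -1.74*a^6 - 3.18*a^5 - 0.77*a^4 - 1.12*a^3 - 0.43*a^2 - 3.0*a - 2.58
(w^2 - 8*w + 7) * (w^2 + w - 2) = w^4 - 7*w^3 - 3*w^2 + 23*w - 14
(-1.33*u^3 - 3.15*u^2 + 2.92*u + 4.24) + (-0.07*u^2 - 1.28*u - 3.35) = -1.33*u^3 - 3.22*u^2 + 1.64*u + 0.89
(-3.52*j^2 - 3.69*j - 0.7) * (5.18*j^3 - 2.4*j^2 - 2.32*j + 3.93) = -18.2336*j^5 - 10.6662*j^4 + 13.3964*j^3 - 3.5928*j^2 - 12.8777*j - 2.751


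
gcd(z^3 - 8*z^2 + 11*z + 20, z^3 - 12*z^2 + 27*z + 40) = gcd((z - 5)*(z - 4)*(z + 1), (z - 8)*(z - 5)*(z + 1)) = z^2 - 4*z - 5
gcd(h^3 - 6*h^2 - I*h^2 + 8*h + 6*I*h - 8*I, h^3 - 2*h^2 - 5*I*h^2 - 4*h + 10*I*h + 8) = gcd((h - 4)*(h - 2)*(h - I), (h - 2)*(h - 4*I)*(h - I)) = h^2 + h*(-2 - I) + 2*I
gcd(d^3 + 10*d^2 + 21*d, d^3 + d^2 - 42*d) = d^2 + 7*d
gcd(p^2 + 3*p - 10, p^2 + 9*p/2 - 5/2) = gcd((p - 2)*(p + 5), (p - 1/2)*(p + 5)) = p + 5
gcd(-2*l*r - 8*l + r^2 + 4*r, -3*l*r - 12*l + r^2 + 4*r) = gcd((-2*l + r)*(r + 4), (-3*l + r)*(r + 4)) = r + 4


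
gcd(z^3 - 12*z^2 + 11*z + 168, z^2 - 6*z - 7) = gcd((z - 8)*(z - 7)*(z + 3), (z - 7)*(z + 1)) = z - 7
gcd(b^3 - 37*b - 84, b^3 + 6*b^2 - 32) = b + 4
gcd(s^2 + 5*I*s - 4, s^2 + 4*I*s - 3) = s + I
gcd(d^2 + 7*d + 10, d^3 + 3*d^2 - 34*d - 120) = d + 5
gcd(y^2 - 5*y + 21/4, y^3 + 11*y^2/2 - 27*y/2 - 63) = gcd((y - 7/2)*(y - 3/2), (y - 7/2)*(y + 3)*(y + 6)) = y - 7/2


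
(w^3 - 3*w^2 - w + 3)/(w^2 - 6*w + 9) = (w^2 - 1)/(w - 3)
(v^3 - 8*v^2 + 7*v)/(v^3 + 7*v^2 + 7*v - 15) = v*(v - 7)/(v^2 + 8*v + 15)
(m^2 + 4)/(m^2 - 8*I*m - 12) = (m + 2*I)/(m - 6*I)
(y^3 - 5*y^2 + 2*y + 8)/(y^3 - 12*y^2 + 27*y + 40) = (y^2 - 6*y + 8)/(y^2 - 13*y + 40)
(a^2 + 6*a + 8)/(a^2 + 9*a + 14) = (a + 4)/(a + 7)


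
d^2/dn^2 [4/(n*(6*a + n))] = 8*(n^2 + n*(6*a + n) + (6*a + n)^2)/(n^3*(6*a + n)^3)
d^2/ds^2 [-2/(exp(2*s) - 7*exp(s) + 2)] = 2*(-2*(2*exp(s) - 7)^2*exp(s) + (4*exp(s) - 7)*(exp(2*s) - 7*exp(s) + 2))*exp(s)/(exp(2*s) - 7*exp(s) + 2)^3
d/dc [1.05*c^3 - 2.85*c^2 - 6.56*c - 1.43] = 3.15*c^2 - 5.7*c - 6.56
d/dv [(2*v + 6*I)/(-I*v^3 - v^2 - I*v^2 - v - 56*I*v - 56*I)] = (-4*I*v^3 + v^2*(16 - 2*I) + v*(12 - 12*I) + 336 + 106*I)/(v^6 + v^5*(2 - 2*I) + v^4*(112 - 4*I) + v^3*(222 - 114*I) + v^2*(3247 - 224*I) + v*(6272 - 112*I) + 3136)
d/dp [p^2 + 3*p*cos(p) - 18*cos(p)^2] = -3*p*sin(p) + 2*p + 18*sin(2*p) + 3*cos(p)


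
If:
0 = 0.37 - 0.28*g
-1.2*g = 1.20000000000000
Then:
No Solution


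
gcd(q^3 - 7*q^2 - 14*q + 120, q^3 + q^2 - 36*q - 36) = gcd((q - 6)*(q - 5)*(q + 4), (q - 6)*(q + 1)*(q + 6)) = q - 6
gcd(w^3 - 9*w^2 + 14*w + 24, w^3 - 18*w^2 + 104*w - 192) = w^2 - 10*w + 24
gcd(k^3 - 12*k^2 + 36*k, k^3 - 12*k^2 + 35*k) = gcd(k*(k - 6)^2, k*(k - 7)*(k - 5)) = k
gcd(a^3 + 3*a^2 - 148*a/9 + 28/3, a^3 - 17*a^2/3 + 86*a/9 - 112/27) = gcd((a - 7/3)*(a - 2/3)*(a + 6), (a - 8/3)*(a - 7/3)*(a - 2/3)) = a^2 - 3*a + 14/9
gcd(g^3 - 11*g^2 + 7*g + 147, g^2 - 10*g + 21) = g - 7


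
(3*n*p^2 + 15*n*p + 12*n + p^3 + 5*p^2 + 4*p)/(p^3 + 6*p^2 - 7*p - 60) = (3*n*p + 3*n + p^2 + p)/(p^2 + 2*p - 15)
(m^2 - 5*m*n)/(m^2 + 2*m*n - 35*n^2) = m/(m + 7*n)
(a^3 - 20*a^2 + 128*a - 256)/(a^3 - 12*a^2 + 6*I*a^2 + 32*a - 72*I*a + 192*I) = (a - 8)/(a + 6*I)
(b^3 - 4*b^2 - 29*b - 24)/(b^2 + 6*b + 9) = (b^2 - 7*b - 8)/(b + 3)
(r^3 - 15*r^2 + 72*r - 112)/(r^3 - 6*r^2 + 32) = (r - 7)/(r + 2)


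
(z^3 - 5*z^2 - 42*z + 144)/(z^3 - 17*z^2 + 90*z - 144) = (z + 6)/(z - 6)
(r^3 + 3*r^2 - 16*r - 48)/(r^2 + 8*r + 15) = (r^2 - 16)/(r + 5)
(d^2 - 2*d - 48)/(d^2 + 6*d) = (d - 8)/d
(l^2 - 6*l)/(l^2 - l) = (l - 6)/(l - 1)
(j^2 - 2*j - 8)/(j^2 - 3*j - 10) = (j - 4)/(j - 5)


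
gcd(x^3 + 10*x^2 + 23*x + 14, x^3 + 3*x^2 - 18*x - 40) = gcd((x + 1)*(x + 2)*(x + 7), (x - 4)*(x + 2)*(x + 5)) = x + 2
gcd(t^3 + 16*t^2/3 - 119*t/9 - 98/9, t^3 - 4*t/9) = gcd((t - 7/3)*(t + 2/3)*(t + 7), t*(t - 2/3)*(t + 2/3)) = t + 2/3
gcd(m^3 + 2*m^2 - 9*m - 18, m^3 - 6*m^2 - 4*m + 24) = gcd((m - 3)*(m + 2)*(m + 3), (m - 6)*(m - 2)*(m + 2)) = m + 2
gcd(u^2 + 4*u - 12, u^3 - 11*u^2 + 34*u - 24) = 1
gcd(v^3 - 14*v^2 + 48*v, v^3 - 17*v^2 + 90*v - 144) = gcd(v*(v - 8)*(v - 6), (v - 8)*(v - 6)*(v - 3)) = v^2 - 14*v + 48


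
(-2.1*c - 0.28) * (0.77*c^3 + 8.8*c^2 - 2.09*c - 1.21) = -1.617*c^4 - 18.6956*c^3 + 1.925*c^2 + 3.1262*c + 0.3388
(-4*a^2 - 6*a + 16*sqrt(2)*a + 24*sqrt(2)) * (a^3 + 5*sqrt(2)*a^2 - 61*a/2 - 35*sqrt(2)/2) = -4*a^5 - 6*a^4 - 4*sqrt(2)*a^4 - 6*sqrt(2)*a^3 + 282*a^3 - 418*sqrt(2)*a^2 + 423*a^2 - 627*sqrt(2)*a - 560*a - 840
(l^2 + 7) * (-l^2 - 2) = -l^4 - 9*l^2 - 14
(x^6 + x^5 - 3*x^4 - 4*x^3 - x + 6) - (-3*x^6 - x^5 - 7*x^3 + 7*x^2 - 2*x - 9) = 4*x^6 + 2*x^5 - 3*x^4 + 3*x^3 - 7*x^2 + x + 15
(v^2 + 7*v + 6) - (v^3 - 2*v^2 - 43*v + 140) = -v^3 + 3*v^2 + 50*v - 134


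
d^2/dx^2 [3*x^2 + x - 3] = 6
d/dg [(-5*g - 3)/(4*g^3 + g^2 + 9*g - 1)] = (-20*g^3 - 5*g^2 - 45*g + (5*g + 3)*(12*g^2 + 2*g + 9) + 5)/(4*g^3 + g^2 + 9*g - 1)^2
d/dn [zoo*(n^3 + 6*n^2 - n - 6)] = zoo*(n^2 + n + 1)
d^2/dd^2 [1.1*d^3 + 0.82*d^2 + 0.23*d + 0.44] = 6.6*d + 1.64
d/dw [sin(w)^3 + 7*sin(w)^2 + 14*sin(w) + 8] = (3*sin(w)^2 + 14*sin(w) + 14)*cos(w)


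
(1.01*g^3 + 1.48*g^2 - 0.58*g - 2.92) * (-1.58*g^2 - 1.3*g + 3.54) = -1.5958*g^5 - 3.6514*g^4 + 2.5678*g^3 + 10.6068*g^2 + 1.7428*g - 10.3368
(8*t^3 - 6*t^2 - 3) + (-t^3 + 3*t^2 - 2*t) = 7*t^3 - 3*t^2 - 2*t - 3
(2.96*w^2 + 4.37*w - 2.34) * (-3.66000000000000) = -10.8336*w^2 - 15.9942*w + 8.5644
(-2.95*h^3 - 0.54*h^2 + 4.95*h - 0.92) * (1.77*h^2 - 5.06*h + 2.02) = -5.2215*h^5 + 13.9712*h^4 + 5.5349*h^3 - 27.7662*h^2 + 14.6542*h - 1.8584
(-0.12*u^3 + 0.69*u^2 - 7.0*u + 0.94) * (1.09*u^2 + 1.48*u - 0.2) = -0.1308*u^5 + 0.5745*u^4 - 6.5848*u^3 - 9.4734*u^2 + 2.7912*u - 0.188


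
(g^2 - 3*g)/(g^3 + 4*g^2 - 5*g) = (g - 3)/(g^2 + 4*g - 5)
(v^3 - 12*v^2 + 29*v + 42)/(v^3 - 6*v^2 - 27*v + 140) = (v^2 - 5*v - 6)/(v^2 + v - 20)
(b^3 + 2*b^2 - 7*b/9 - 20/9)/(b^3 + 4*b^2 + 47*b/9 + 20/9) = (b - 1)/(b + 1)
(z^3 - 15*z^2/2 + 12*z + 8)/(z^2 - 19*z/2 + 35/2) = (2*z^3 - 15*z^2 + 24*z + 16)/(2*z^2 - 19*z + 35)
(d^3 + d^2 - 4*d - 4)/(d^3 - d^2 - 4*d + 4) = (d + 1)/(d - 1)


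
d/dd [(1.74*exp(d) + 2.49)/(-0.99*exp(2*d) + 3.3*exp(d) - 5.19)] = (1.7226*exp(2*d) + 4.9302*exp(d) - 17.2476)*exp(d)/(0.9801*exp(4*d) - 6.534*exp(3*d) + 21.1662*exp(2*d) - 34.254*exp(d) + 26.9361)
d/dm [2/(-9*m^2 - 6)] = 4*m/(3*m^2 + 2)^2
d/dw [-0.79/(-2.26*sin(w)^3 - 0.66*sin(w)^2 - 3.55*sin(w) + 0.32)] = (-1.0428*sin(w) + 2.6781*cos(2*w) - 5.4826)*cos(w)/(2.26*sin(w)^3 + 0.66*sin(w)^2 + 3.55*sin(w) - 0.32)^2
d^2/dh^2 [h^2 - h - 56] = 2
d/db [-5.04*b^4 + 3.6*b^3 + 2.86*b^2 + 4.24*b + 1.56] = -20.16*b^3 + 10.8*b^2 + 5.72*b + 4.24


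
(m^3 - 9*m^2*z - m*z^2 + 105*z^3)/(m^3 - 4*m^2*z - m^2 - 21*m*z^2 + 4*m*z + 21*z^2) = (m - 5*z)/(m - 1)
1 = 1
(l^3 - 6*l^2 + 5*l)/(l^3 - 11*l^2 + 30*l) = (l - 1)/(l - 6)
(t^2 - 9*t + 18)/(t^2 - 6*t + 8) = (t^2 - 9*t + 18)/(t^2 - 6*t + 8)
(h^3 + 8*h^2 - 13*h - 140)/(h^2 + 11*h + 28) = (h^2 + h - 20)/(h + 4)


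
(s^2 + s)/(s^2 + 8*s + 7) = s/(s + 7)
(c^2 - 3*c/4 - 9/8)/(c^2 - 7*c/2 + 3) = (c + 3/4)/(c - 2)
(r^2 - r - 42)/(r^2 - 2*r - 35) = (r + 6)/(r + 5)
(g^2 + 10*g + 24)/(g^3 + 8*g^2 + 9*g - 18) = (g + 4)/(g^2 + 2*g - 3)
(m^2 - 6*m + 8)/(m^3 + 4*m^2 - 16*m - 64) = (m - 2)/(m^2 + 8*m + 16)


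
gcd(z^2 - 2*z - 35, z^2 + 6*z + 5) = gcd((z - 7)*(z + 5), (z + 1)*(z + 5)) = z + 5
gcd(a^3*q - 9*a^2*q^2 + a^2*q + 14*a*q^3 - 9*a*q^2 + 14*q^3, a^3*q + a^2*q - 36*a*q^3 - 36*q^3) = a*q + q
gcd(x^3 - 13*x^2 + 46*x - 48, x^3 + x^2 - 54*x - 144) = x - 8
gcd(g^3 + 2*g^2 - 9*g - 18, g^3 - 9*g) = g^2 - 9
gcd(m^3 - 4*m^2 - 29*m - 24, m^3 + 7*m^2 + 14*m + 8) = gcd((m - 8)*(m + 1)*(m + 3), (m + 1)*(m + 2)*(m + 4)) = m + 1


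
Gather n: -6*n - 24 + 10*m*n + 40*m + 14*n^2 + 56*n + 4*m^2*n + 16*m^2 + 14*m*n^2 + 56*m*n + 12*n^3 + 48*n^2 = 16*m^2 + 40*m + 12*n^3 + n^2*(14*m + 62) + n*(4*m^2 + 66*m + 50) - 24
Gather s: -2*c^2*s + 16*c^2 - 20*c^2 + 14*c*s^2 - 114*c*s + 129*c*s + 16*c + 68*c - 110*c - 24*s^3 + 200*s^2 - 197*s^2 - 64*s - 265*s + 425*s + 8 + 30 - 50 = -4*c^2 - 26*c - 24*s^3 + s^2*(14*c + 3) + s*(-2*c^2 + 15*c + 96) - 12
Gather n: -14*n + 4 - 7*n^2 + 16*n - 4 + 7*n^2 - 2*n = 0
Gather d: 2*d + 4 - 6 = 2*d - 2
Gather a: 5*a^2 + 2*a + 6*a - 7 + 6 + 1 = 5*a^2 + 8*a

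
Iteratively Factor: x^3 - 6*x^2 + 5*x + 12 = (x - 4)*(x^2 - 2*x - 3) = (x - 4)*(x - 3)*(x + 1)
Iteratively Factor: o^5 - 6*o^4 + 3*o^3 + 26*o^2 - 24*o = (o + 2)*(o^4 - 8*o^3 + 19*o^2 - 12*o) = (o - 1)*(o + 2)*(o^3 - 7*o^2 + 12*o) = o*(o - 1)*(o + 2)*(o^2 - 7*o + 12) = o*(o - 4)*(o - 1)*(o + 2)*(o - 3)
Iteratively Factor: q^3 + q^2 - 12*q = (q)*(q^2 + q - 12) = q*(q - 3)*(q + 4)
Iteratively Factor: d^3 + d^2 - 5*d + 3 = (d + 3)*(d^2 - 2*d + 1) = (d - 1)*(d + 3)*(d - 1)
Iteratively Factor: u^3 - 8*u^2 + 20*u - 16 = (u - 4)*(u^2 - 4*u + 4) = (u - 4)*(u - 2)*(u - 2)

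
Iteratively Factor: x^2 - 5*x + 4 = (x - 4)*(x - 1)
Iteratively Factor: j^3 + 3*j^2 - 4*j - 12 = (j + 3)*(j^2 - 4) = (j + 2)*(j + 3)*(j - 2)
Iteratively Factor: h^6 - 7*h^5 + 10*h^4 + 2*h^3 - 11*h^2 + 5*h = (h - 5)*(h^5 - 2*h^4 + 2*h^2 - h) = (h - 5)*(h + 1)*(h^4 - 3*h^3 + 3*h^2 - h) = (h - 5)*(h - 1)*(h + 1)*(h^3 - 2*h^2 + h) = h*(h - 5)*(h - 1)*(h + 1)*(h^2 - 2*h + 1) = h*(h - 5)*(h - 1)^2*(h + 1)*(h - 1)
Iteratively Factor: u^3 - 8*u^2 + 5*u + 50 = (u - 5)*(u^2 - 3*u - 10) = (u - 5)^2*(u + 2)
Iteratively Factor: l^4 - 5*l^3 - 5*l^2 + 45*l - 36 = (l - 3)*(l^3 - 2*l^2 - 11*l + 12) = (l - 3)*(l + 3)*(l^2 - 5*l + 4) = (l - 4)*(l - 3)*(l + 3)*(l - 1)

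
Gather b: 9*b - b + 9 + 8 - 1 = 8*b + 16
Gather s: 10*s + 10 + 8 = 10*s + 18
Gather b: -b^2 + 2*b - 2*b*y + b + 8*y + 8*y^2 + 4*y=-b^2 + b*(3 - 2*y) + 8*y^2 + 12*y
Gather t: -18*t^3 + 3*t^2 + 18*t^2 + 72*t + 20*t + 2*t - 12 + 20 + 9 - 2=-18*t^3 + 21*t^2 + 94*t + 15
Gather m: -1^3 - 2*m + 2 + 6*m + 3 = 4*m + 4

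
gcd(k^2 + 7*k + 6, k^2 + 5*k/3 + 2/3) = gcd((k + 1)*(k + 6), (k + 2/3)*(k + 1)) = k + 1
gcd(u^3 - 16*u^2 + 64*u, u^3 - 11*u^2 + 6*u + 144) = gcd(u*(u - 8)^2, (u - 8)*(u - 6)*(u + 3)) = u - 8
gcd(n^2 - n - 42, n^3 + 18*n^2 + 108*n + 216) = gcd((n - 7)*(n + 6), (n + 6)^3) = n + 6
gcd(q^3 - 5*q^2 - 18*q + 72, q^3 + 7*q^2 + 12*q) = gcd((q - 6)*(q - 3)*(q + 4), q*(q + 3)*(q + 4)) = q + 4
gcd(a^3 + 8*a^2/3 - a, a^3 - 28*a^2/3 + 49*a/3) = a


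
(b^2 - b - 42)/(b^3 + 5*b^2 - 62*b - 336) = (b - 7)/(b^2 - b - 56)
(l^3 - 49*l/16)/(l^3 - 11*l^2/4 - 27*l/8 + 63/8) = l*(4*l - 7)/(2*(2*l^2 - 9*l + 9))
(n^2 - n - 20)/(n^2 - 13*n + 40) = (n + 4)/(n - 8)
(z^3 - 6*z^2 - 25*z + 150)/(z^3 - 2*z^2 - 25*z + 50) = (z - 6)/(z - 2)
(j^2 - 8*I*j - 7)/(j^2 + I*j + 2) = (j - 7*I)/(j + 2*I)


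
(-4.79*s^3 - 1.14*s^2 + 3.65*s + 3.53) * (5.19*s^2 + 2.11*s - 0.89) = -24.8601*s^5 - 16.0235*s^4 + 20.8012*s^3 + 27.0368*s^2 + 4.1998*s - 3.1417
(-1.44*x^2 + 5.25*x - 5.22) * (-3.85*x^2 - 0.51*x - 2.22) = 5.544*x^4 - 19.4781*x^3 + 20.6163*x^2 - 8.9928*x + 11.5884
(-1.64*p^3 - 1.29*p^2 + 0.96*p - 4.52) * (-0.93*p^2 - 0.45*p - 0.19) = 1.5252*p^5 + 1.9377*p^4 - 0.000700000000000034*p^3 + 4.0167*p^2 + 1.8516*p + 0.8588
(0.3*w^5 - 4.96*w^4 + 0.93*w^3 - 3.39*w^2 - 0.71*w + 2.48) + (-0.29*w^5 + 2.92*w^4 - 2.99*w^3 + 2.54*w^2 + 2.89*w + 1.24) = 0.01*w^5 - 2.04*w^4 - 2.06*w^3 - 0.85*w^2 + 2.18*w + 3.72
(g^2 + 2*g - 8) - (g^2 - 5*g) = 7*g - 8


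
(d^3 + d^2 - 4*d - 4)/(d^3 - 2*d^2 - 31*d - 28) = (d^2 - 4)/(d^2 - 3*d - 28)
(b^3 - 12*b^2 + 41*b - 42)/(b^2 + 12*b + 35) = (b^3 - 12*b^2 + 41*b - 42)/(b^2 + 12*b + 35)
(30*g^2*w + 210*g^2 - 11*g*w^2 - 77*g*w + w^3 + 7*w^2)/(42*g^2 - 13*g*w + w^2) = (-5*g*w - 35*g + w^2 + 7*w)/(-7*g + w)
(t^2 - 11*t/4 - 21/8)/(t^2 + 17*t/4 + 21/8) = (2*t - 7)/(2*t + 7)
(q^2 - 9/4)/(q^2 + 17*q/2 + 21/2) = (q - 3/2)/(q + 7)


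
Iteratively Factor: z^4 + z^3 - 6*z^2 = (z)*(z^3 + z^2 - 6*z) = z*(z + 3)*(z^2 - 2*z) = z^2*(z + 3)*(z - 2)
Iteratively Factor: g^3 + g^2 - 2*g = (g + 2)*(g^2 - g) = g*(g + 2)*(g - 1)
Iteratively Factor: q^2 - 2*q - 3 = (q - 3)*(q + 1)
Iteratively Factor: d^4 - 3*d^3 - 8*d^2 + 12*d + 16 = (d + 1)*(d^3 - 4*d^2 - 4*d + 16) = (d - 2)*(d + 1)*(d^2 - 2*d - 8) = (d - 4)*(d - 2)*(d + 1)*(d + 2)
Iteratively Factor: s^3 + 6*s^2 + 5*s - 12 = (s - 1)*(s^2 + 7*s + 12) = (s - 1)*(s + 4)*(s + 3)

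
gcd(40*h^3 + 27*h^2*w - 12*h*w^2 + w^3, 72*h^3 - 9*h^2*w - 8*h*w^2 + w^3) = -8*h + w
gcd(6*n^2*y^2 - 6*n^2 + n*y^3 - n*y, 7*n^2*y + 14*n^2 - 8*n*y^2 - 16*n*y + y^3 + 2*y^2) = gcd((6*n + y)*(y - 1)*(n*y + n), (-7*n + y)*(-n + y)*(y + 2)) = 1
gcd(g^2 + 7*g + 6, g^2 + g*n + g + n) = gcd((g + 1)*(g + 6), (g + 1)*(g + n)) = g + 1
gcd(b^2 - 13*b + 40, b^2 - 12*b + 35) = b - 5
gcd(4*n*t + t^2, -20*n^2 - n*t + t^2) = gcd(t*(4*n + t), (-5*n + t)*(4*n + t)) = 4*n + t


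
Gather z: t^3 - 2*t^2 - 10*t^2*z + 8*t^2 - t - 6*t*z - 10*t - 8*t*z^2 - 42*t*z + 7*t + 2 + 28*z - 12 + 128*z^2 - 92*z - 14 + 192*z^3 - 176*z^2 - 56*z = t^3 + 6*t^2 - 4*t + 192*z^3 + z^2*(-8*t - 48) + z*(-10*t^2 - 48*t - 120) - 24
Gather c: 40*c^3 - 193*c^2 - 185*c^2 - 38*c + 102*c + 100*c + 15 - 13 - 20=40*c^3 - 378*c^2 + 164*c - 18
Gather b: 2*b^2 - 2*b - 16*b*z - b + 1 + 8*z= 2*b^2 + b*(-16*z - 3) + 8*z + 1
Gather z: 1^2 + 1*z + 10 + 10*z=11*z + 11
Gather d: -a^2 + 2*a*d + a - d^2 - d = -a^2 + a - d^2 + d*(2*a - 1)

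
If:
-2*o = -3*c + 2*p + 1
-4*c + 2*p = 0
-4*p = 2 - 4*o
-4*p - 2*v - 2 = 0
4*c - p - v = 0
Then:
No Solution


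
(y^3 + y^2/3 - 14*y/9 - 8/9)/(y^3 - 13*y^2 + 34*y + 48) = (9*y^2 - 6*y - 8)/(9*(y^2 - 14*y + 48))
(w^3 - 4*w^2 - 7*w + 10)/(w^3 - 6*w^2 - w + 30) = (w - 1)/(w - 3)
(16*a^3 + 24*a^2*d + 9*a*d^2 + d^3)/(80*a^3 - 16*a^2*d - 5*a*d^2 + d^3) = (4*a^2 + 5*a*d + d^2)/(20*a^2 - 9*a*d + d^2)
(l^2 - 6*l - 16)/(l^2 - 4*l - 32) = (l + 2)/(l + 4)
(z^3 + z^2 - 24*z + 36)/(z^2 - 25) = (z^3 + z^2 - 24*z + 36)/(z^2 - 25)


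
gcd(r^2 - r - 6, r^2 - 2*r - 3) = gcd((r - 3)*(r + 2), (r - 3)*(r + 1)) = r - 3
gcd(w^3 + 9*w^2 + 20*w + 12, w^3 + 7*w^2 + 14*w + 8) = w^2 + 3*w + 2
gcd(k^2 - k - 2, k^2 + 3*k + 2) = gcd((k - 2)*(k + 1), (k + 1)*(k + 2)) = k + 1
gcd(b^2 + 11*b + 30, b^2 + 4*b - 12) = b + 6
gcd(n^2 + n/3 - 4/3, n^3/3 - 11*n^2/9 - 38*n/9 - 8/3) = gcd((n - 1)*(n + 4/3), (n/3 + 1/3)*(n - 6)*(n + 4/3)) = n + 4/3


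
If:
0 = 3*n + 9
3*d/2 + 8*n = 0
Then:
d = 16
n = -3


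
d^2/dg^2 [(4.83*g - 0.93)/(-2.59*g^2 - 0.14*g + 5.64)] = (-(4.83*g - 0.93)*(5.18*g + 0.14)*(10.36*g + 0.28) + (75.0582*g - 3.465)*(2.59*g^2 + 0.14*g - 5.64))/(2.59*g^2 + 0.14*g - 5.64)^3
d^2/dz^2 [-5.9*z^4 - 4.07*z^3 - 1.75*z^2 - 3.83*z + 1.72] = -70.8*z^2 - 24.42*z - 3.5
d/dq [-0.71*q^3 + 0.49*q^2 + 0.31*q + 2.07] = -2.13*q^2 + 0.98*q + 0.31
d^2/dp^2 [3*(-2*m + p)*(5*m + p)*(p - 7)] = 18*m + 18*p - 42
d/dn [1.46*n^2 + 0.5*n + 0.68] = 2.92*n + 0.5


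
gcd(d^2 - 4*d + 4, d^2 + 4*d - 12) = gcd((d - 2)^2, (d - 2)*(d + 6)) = d - 2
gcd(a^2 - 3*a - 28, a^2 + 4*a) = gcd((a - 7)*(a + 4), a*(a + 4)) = a + 4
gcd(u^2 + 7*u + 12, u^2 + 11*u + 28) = u + 4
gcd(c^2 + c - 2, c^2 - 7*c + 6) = c - 1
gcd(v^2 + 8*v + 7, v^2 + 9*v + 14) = v + 7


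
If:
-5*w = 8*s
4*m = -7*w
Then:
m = -7*w/4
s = -5*w/8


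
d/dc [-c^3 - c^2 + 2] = c*(-3*c - 2)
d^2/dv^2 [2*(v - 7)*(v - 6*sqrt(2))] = 4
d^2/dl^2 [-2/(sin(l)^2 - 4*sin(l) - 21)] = 4*(2*sin(l)^4 - 6*sin(l)^3 + 47*sin(l)^2 - 30*sin(l) - 37)/((sin(l) - 7)^3*(sin(l) + 3)^3)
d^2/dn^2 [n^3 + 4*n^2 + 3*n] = 6*n + 8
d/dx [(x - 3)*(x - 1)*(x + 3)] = 3*x^2 - 2*x - 9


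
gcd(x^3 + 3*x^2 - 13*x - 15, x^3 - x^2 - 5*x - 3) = x^2 - 2*x - 3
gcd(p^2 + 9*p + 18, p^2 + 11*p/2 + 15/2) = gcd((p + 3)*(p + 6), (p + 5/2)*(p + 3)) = p + 3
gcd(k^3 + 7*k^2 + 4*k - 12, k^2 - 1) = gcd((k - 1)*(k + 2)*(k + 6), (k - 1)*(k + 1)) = k - 1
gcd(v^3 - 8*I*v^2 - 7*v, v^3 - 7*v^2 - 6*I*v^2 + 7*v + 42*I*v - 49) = v - 7*I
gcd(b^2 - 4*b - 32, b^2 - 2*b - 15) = 1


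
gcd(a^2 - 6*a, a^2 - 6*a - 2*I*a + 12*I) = a - 6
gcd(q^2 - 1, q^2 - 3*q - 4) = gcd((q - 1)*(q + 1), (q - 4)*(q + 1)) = q + 1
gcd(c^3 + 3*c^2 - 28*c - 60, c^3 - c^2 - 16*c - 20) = c^2 - 3*c - 10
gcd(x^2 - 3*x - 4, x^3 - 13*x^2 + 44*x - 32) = x - 4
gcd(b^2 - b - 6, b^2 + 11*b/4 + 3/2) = b + 2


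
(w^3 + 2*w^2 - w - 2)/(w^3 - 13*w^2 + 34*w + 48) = (w^2 + w - 2)/(w^2 - 14*w + 48)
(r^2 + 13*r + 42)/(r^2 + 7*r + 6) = (r + 7)/(r + 1)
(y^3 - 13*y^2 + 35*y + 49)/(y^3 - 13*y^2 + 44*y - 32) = (y^3 - 13*y^2 + 35*y + 49)/(y^3 - 13*y^2 + 44*y - 32)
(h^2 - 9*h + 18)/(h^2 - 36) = (h - 3)/(h + 6)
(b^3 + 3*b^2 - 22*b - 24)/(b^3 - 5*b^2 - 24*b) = (-b^3 - 3*b^2 + 22*b + 24)/(b*(-b^2 + 5*b + 24))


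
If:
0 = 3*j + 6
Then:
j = -2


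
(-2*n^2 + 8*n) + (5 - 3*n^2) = -5*n^2 + 8*n + 5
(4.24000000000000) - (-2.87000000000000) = 7.11000000000000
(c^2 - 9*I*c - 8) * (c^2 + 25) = c^4 - 9*I*c^3 + 17*c^2 - 225*I*c - 200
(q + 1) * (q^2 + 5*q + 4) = q^3 + 6*q^2 + 9*q + 4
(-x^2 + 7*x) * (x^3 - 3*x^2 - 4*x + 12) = -x^5 + 10*x^4 - 17*x^3 - 40*x^2 + 84*x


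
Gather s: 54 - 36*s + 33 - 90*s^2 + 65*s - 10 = -90*s^2 + 29*s + 77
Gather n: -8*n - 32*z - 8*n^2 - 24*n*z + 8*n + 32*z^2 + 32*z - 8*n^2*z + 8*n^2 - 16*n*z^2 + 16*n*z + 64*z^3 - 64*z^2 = -8*n^2*z + n*(-16*z^2 - 8*z) + 64*z^3 - 32*z^2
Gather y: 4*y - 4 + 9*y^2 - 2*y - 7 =9*y^2 + 2*y - 11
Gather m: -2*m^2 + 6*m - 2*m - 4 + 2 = -2*m^2 + 4*m - 2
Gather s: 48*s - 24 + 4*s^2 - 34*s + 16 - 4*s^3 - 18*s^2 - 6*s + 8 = -4*s^3 - 14*s^2 + 8*s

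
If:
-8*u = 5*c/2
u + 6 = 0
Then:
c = 96/5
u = -6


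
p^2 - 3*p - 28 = (p - 7)*(p + 4)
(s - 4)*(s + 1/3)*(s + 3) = s^3 - 2*s^2/3 - 37*s/3 - 4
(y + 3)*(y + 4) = y^2 + 7*y + 12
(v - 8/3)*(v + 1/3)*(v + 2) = v^3 - v^2/3 - 50*v/9 - 16/9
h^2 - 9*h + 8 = (h - 8)*(h - 1)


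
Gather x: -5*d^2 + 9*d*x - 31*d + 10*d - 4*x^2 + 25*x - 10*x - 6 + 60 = -5*d^2 - 21*d - 4*x^2 + x*(9*d + 15) + 54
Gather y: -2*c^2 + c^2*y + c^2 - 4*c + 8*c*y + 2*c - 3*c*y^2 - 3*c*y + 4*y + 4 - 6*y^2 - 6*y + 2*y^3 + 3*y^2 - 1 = -c^2 - 2*c + 2*y^3 + y^2*(-3*c - 3) + y*(c^2 + 5*c - 2) + 3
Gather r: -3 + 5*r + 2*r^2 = 2*r^2 + 5*r - 3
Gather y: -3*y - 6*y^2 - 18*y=-6*y^2 - 21*y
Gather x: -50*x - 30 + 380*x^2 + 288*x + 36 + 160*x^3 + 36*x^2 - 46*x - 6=160*x^3 + 416*x^2 + 192*x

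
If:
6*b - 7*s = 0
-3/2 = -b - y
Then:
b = 3/2 - y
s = 9/7 - 6*y/7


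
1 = 1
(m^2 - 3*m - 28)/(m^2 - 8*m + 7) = (m + 4)/(m - 1)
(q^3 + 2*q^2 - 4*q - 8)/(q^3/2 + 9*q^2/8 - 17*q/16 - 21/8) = 16*(q^2 - 4)/(8*q^2 + 2*q - 21)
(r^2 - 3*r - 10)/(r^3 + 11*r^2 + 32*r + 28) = (r - 5)/(r^2 + 9*r + 14)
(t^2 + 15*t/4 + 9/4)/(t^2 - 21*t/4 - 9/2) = (t + 3)/(t - 6)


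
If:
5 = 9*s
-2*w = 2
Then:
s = 5/9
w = -1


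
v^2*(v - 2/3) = v^3 - 2*v^2/3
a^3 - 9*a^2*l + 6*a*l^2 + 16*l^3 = (a - 8*l)*(a - 2*l)*(a + l)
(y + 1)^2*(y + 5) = y^3 + 7*y^2 + 11*y + 5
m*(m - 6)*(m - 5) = m^3 - 11*m^2 + 30*m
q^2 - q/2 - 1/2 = (q - 1)*(q + 1/2)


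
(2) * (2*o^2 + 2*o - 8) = 4*o^2 + 4*o - 16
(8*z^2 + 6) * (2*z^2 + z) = 16*z^4 + 8*z^3 + 12*z^2 + 6*z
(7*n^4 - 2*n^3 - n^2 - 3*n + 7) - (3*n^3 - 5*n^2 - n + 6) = 7*n^4 - 5*n^3 + 4*n^2 - 2*n + 1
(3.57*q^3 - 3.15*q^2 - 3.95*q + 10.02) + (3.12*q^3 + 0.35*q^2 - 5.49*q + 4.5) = 6.69*q^3 - 2.8*q^2 - 9.44*q + 14.52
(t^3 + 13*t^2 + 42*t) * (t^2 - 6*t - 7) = t^5 + 7*t^4 - 43*t^3 - 343*t^2 - 294*t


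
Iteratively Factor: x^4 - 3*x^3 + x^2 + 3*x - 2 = (x - 1)*(x^3 - 2*x^2 - x + 2) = (x - 1)^2*(x^2 - x - 2) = (x - 2)*(x - 1)^2*(x + 1)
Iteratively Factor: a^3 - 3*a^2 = (a)*(a^2 - 3*a) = a^2*(a - 3)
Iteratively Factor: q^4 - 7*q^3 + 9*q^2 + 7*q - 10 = (q - 5)*(q^3 - 2*q^2 - q + 2) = (q - 5)*(q - 1)*(q^2 - q - 2) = (q - 5)*(q - 1)*(q + 1)*(q - 2)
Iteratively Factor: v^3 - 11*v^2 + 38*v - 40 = (v - 4)*(v^2 - 7*v + 10) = (v - 5)*(v - 4)*(v - 2)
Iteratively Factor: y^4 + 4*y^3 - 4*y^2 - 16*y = (y - 2)*(y^3 + 6*y^2 + 8*y) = (y - 2)*(y + 2)*(y^2 + 4*y) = (y - 2)*(y + 2)*(y + 4)*(y)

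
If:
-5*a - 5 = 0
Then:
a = -1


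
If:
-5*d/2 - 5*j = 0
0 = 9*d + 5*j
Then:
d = 0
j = 0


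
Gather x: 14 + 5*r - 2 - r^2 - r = -r^2 + 4*r + 12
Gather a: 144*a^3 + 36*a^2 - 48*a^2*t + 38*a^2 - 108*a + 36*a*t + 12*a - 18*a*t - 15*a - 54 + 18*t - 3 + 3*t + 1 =144*a^3 + a^2*(74 - 48*t) + a*(18*t - 111) + 21*t - 56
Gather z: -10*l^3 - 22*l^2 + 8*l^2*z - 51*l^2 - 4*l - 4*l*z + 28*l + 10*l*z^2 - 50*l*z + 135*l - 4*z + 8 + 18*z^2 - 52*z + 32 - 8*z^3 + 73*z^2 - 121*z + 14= -10*l^3 - 73*l^2 + 159*l - 8*z^3 + z^2*(10*l + 91) + z*(8*l^2 - 54*l - 177) + 54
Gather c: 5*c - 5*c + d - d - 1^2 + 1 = 0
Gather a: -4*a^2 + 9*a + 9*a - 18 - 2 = -4*a^2 + 18*a - 20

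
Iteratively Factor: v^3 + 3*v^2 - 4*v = (v + 4)*(v^2 - v) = (v - 1)*(v + 4)*(v)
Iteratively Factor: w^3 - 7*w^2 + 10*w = (w - 5)*(w^2 - 2*w) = w*(w - 5)*(w - 2)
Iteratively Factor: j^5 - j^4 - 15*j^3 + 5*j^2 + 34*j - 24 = (j - 4)*(j^4 + 3*j^3 - 3*j^2 - 7*j + 6) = (j - 4)*(j - 1)*(j^3 + 4*j^2 + j - 6) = (j - 4)*(j - 1)^2*(j^2 + 5*j + 6) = (j - 4)*(j - 1)^2*(j + 2)*(j + 3)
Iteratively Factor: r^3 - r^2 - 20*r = (r - 5)*(r^2 + 4*r) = r*(r - 5)*(r + 4)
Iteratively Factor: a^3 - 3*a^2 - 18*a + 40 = (a - 2)*(a^2 - a - 20) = (a - 2)*(a + 4)*(a - 5)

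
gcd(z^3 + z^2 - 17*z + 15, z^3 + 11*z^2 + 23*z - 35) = z^2 + 4*z - 5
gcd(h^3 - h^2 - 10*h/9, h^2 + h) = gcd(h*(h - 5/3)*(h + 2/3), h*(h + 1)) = h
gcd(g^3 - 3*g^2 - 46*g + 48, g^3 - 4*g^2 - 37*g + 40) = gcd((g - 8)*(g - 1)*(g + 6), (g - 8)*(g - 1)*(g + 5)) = g^2 - 9*g + 8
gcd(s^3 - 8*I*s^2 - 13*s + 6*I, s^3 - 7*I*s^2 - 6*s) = s^2 - 7*I*s - 6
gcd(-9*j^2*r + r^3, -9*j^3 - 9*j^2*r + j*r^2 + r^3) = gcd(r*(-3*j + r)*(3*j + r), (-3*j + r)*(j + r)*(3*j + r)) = -9*j^2 + r^2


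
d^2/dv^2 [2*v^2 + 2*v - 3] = 4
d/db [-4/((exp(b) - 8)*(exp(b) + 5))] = (8*exp(b) - 12)*exp(b)/((exp(b) - 8)^2*(exp(b) + 5)^2)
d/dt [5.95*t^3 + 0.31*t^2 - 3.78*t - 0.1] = 17.85*t^2 + 0.62*t - 3.78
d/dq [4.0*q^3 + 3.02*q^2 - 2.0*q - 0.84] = 12.0*q^2 + 6.04*q - 2.0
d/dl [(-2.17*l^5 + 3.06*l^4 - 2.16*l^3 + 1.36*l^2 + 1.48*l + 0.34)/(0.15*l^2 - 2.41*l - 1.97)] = (-0.9765*l^6 + 21.8368*l^5 - 1.07330000000001*l^4 - 13.7016*l^3 + 9.266*l^2 - 5.4604*l - 2.0962)/(0.0225*l^4 - 0.723*l^3 + 5.2171*l^2 + 9.4954*l + 3.8809)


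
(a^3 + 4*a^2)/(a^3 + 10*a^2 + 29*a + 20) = a^2/(a^2 + 6*a + 5)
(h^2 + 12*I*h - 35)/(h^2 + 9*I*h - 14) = (h + 5*I)/(h + 2*I)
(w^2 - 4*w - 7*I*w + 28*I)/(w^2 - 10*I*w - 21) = (w - 4)/(w - 3*I)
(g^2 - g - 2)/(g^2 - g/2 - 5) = 2*(-g^2 + g + 2)/(-2*g^2 + g + 10)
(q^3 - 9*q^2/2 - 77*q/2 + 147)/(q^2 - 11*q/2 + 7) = (q^2 - q - 42)/(q - 2)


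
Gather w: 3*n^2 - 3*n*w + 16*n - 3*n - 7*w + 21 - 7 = 3*n^2 + 13*n + w*(-3*n - 7) + 14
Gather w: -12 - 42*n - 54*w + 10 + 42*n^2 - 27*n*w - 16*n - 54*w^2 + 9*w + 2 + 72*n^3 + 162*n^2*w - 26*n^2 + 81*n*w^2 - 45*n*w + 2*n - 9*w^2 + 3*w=72*n^3 + 16*n^2 - 56*n + w^2*(81*n - 63) + w*(162*n^2 - 72*n - 42)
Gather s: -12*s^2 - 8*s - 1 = -12*s^2 - 8*s - 1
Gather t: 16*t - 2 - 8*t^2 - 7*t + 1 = -8*t^2 + 9*t - 1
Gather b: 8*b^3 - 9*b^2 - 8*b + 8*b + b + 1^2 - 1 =8*b^3 - 9*b^2 + b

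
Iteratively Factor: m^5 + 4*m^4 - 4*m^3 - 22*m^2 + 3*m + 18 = (m - 1)*(m^4 + 5*m^3 + m^2 - 21*m - 18) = (m - 1)*(m + 3)*(m^3 + 2*m^2 - 5*m - 6) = (m - 1)*(m + 3)^2*(m^2 - m - 2) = (m - 2)*(m - 1)*(m + 3)^2*(m + 1)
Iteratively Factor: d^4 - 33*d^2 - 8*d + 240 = (d - 5)*(d^3 + 5*d^2 - 8*d - 48) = (d - 5)*(d + 4)*(d^2 + d - 12) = (d - 5)*(d - 3)*(d + 4)*(d + 4)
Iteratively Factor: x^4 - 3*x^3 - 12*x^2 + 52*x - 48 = (x - 2)*(x^3 - x^2 - 14*x + 24) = (x - 2)^2*(x^2 + x - 12) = (x - 3)*(x - 2)^2*(x + 4)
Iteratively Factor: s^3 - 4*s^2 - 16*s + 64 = (s - 4)*(s^2 - 16) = (s - 4)^2*(s + 4)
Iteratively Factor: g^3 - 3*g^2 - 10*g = (g + 2)*(g^2 - 5*g) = (g - 5)*(g + 2)*(g)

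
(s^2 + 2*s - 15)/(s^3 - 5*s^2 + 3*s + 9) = (s + 5)/(s^2 - 2*s - 3)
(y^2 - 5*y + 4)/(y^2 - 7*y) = (y^2 - 5*y + 4)/(y*(y - 7))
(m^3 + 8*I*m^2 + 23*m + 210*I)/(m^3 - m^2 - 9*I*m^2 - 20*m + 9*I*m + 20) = (m^2 + 13*I*m - 42)/(m^2 - m*(1 + 4*I) + 4*I)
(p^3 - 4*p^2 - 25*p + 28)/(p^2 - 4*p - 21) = (p^2 + 3*p - 4)/(p + 3)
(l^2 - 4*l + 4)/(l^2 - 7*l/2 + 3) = 2*(l - 2)/(2*l - 3)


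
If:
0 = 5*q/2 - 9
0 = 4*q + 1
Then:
No Solution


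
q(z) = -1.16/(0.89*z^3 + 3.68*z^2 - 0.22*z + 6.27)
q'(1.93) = 0.04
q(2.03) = -0.04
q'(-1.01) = -0.07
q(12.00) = -0.00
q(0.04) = -0.19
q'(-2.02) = -0.02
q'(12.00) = 0.00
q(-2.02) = -0.08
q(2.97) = -0.02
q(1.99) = -0.04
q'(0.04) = 0.00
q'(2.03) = 0.04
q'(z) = -1.16*(-2.67*z^2 - 7.36*z + 0.22)/(0.89*z^3 + 3.68*z^2 - 0.22*z + 6.27)^2 = (3.0972*z^2 + 8.5376*z - 0.2552)/(0.89*z^3 + 3.68*z^2 - 0.22*z + 6.27)^2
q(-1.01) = -0.12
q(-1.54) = -0.10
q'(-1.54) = -0.04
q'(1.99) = 0.04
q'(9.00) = 0.00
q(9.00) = -0.00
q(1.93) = -0.04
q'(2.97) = 0.01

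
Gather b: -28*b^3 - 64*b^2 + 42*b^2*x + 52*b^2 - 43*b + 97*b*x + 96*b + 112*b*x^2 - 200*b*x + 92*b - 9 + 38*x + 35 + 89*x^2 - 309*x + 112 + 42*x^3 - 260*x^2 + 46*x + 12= -28*b^3 + b^2*(42*x - 12) + b*(112*x^2 - 103*x + 145) + 42*x^3 - 171*x^2 - 225*x + 150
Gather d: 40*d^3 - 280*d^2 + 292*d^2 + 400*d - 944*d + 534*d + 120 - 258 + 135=40*d^3 + 12*d^2 - 10*d - 3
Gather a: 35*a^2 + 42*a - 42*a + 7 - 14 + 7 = 35*a^2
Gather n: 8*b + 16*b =24*b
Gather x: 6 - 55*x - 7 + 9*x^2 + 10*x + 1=9*x^2 - 45*x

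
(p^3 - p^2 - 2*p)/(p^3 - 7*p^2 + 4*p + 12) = p/(p - 6)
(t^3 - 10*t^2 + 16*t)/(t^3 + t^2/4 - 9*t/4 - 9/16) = 16*t*(t^2 - 10*t + 16)/(16*t^3 + 4*t^2 - 36*t - 9)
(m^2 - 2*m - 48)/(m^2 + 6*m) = (m - 8)/m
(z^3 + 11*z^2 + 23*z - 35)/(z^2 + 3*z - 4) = (z^2 + 12*z + 35)/(z + 4)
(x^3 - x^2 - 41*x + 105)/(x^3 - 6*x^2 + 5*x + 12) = (x^2 + 2*x - 35)/(x^2 - 3*x - 4)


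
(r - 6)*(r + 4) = r^2 - 2*r - 24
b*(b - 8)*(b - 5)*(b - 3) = b^4 - 16*b^3 + 79*b^2 - 120*b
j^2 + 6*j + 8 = (j + 2)*(j + 4)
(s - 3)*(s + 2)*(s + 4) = s^3 + 3*s^2 - 10*s - 24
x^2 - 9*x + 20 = (x - 5)*(x - 4)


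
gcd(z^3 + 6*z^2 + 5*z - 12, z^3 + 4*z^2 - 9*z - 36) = z^2 + 7*z + 12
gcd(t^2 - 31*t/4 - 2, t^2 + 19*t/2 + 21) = 1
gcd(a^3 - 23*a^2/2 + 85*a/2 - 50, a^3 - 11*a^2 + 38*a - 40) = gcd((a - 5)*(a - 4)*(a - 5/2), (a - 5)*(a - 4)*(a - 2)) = a^2 - 9*a + 20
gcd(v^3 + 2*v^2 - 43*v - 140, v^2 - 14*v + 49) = v - 7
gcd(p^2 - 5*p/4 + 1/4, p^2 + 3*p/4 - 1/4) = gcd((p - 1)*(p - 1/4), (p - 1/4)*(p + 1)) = p - 1/4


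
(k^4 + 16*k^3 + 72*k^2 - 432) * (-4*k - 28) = -4*k^5 - 92*k^4 - 736*k^3 - 2016*k^2 + 1728*k + 12096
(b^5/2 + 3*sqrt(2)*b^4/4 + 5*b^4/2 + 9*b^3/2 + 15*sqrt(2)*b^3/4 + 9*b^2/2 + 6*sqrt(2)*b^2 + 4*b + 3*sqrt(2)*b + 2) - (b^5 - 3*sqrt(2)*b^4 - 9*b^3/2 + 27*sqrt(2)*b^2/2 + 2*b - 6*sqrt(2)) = -b^5/2 + 5*b^4/2 + 15*sqrt(2)*b^4/4 + 15*sqrt(2)*b^3/4 + 9*b^3 - 15*sqrt(2)*b^2/2 + 9*b^2/2 + 2*b + 3*sqrt(2)*b + 2 + 6*sqrt(2)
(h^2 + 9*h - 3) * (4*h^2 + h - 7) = 4*h^4 + 37*h^3 - 10*h^2 - 66*h + 21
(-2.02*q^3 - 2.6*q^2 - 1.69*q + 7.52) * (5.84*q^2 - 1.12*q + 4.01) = -11.7968*q^5 - 12.9216*q^4 - 15.0578*q^3 + 35.3836*q^2 - 15.1993*q + 30.1552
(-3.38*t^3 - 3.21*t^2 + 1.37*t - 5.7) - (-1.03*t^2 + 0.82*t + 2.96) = -3.38*t^3 - 2.18*t^2 + 0.55*t - 8.66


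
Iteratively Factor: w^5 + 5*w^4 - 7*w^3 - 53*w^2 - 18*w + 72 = (w + 2)*(w^4 + 3*w^3 - 13*w^2 - 27*w + 36) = (w - 1)*(w + 2)*(w^3 + 4*w^2 - 9*w - 36) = (w - 1)*(w + 2)*(w + 3)*(w^2 + w - 12) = (w - 1)*(w + 2)*(w + 3)*(w + 4)*(w - 3)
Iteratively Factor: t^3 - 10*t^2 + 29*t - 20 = (t - 5)*(t^2 - 5*t + 4) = (t - 5)*(t - 1)*(t - 4)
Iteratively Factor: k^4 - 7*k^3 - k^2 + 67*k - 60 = (k + 3)*(k^3 - 10*k^2 + 29*k - 20) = (k - 1)*(k + 3)*(k^2 - 9*k + 20) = (k - 4)*(k - 1)*(k + 3)*(k - 5)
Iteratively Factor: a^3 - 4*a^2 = (a)*(a^2 - 4*a) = a^2*(a - 4)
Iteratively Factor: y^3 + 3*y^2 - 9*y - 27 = (y - 3)*(y^2 + 6*y + 9) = (y - 3)*(y + 3)*(y + 3)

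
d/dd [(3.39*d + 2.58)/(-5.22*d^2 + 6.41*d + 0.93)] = (17.6958*d^2 + 26.9352*d - 13.3851)/(27.2484*d^4 - 66.9204*d^3 + 31.3789*d^2 + 11.9226*d + 0.8649)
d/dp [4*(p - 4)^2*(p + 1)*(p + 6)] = 16*p^3 - 12*p^2 - 272*p + 256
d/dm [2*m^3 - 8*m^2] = 2*m*(3*m - 8)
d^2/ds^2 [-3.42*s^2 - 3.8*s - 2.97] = -6.84000000000000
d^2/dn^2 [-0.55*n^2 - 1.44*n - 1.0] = -1.10000000000000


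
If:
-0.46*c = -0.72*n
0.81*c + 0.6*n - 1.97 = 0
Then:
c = 1.65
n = 1.05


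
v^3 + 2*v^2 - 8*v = v*(v - 2)*(v + 4)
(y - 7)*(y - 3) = y^2 - 10*y + 21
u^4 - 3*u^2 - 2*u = u*(u - 2)*(u + 1)^2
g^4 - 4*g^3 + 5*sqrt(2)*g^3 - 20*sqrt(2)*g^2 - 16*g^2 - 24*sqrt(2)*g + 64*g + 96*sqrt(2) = (g - 4)*(g - 2*sqrt(2))*(g + sqrt(2))*(g + 6*sqrt(2))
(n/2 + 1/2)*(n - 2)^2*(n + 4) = n^4/2 + n^3/2 - 6*n^2 + 2*n + 8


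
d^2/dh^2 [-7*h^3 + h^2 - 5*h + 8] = 2 - 42*h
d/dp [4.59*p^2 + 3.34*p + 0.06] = 9.18*p + 3.34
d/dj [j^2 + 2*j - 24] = 2*j + 2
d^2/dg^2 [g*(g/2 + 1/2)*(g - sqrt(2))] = 3*g - sqrt(2) + 1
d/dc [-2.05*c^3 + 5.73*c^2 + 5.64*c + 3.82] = -6.15*c^2 + 11.46*c + 5.64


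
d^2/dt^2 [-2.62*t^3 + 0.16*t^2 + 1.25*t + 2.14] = 0.32 - 15.72*t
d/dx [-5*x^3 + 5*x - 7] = 5 - 15*x^2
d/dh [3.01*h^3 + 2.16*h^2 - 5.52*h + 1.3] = 9.03*h^2 + 4.32*h - 5.52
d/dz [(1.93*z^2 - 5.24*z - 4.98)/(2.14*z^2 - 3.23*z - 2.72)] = (4.9797*z^2 + 10.8152*z - 1.8326)/(4.5796*z^4 - 13.8244*z^3 - 1.2087*z^2 + 17.5712*z + 7.3984)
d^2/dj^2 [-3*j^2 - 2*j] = -6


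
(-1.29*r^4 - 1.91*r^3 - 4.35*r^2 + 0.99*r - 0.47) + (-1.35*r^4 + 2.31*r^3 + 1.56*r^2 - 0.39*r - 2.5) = -2.64*r^4 + 0.4*r^3 - 2.79*r^2 + 0.6*r - 2.97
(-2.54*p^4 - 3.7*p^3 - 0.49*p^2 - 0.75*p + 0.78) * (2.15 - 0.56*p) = 1.4224*p^5 - 3.389*p^4 - 7.6806*p^3 - 0.6335*p^2 - 2.0493*p + 1.677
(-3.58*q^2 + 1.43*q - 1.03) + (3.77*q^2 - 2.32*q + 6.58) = 0.19*q^2 - 0.89*q + 5.55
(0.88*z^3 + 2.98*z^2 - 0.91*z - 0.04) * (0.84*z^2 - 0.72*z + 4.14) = 0.7392*z^5 + 1.8696*z^4 + 0.7332*z^3 + 12.9588*z^2 - 3.7386*z - 0.1656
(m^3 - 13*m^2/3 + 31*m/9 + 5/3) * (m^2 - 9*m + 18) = m^5 - 40*m^4/3 + 544*m^3/9 - 322*m^2/3 + 47*m + 30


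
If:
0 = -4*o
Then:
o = 0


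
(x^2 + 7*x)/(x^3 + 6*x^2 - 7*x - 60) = x*(x + 7)/(x^3 + 6*x^2 - 7*x - 60)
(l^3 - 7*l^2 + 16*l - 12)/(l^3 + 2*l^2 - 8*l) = (l^2 - 5*l + 6)/(l*(l + 4))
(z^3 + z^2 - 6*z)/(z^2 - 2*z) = z + 3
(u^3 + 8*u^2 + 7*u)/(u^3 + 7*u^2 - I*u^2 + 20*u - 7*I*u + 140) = u*(u + 1)/(u^2 - I*u + 20)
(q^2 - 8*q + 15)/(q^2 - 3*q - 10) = (q - 3)/(q + 2)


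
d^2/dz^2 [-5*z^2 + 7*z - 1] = -10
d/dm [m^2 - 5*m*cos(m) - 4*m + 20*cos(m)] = 5*m*sin(m) + 2*m - 20*sin(m) - 5*cos(m) - 4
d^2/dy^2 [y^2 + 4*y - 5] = 2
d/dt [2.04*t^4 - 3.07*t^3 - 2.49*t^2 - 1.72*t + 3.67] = 8.16*t^3 - 9.21*t^2 - 4.98*t - 1.72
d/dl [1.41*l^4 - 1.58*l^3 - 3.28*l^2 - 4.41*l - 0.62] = 5.64*l^3 - 4.74*l^2 - 6.56*l - 4.41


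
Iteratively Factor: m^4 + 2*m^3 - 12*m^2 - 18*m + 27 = (m + 3)*(m^3 - m^2 - 9*m + 9) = (m - 3)*(m + 3)*(m^2 + 2*m - 3) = (m - 3)*(m + 3)^2*(m - 1)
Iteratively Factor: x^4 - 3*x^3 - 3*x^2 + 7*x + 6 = (x - 2)*(x^3 - x^2 - 5*x - 3) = (x - 2)*(x + 1)*(x^2 - 2*x - 3) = (x - 2)*(x + 1)^2*(x - 3)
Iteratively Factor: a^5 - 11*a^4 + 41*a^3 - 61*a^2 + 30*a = (a - 5)*(a^4 - 6*a^3 + 11*a^2 - 6*a) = (a - 5)*(a - 2)*(a^3 - 4*a^2 + 3*a) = (a - 5)*(a - 2)*(a - 1)*(a^2 - 3*a) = a*(a - 5)*(a - 2)*(a - 1)*(a - 3)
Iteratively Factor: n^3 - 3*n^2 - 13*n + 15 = (n - 5)*(n^2 + 2*n - 3) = (n - 5)*(n + 3)*(n - 1)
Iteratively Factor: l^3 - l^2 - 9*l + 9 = (l - 3)*(l^2 + 2*l - 3) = (l - 3)*(l - 1)*(l + 3)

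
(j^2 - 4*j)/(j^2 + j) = (j - 4)/(j + 1)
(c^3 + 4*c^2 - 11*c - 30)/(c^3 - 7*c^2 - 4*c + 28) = (c^2 + 2*c - 15)/(c^2 - 9*c + 14)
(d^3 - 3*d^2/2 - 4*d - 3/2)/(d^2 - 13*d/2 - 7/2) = (d^2 - 2*d - 3)/(d - 7)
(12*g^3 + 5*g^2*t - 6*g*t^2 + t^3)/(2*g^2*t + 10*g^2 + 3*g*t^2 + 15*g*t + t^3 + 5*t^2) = (12*g^2 - 7*g*t + t^2)/(2*g*t + 10*g + t^2 + 5*t)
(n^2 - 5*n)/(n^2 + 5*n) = (n - 5)/(n + 5)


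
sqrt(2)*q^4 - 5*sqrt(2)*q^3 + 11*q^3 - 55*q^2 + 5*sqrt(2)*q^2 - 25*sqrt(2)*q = q*(q - 5)*(q + 5*sqrt(2))*(sqrt(2)*q + 1)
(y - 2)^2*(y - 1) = y^3 - 5*y^2 + 8*y - 4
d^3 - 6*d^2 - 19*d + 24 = (d - 8)*(d - 1)*(d + 3)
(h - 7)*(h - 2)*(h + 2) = h^3 - 7*h^2 - 4*h + 28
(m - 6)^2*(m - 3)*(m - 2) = m^4 - 17*m^3 + 102*m^2 - 252*m + 216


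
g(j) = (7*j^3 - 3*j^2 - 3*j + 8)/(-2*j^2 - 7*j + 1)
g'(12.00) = -3.30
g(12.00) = -31.36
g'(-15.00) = -3.13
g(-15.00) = 70.49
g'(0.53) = 5.72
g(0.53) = -2.02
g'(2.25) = -1.91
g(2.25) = -2.65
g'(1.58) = -1.28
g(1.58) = -1.55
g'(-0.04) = 31.91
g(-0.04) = 6.36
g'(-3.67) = 44734.70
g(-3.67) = 1482.70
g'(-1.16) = 4.81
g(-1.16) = -0.54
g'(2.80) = -2.22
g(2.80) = -3.78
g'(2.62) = -2.13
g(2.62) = -3.39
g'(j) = (4*j + 7)*(7*j^3 - 3*j^2 - 3*j + 8)/(-2*j^2 - 7*j + 1)^2 + (21*j^2 - 6*j - 3)/(-2*j^2 - 7*j + 1) = (-14*j^4 - 98*j^3 + 36*j^2 + 26*j + 53)/(4*j^4 + 28*j^3 + 45*j^2 - 14*j + 1)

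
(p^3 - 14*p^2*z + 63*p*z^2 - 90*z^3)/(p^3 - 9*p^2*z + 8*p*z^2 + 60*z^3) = (p - 3*z)/(p + 2*z)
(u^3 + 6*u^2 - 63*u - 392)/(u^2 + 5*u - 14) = (u^2 - u - 56)/(u - 2)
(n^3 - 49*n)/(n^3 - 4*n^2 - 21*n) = (n + 7)/(n + 3)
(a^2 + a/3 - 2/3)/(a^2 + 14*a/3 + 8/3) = (3*a^2 + a - 2)/(3*a^2 + 14*a + 8)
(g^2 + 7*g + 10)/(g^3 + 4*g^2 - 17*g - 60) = (g + 2)/(g^2 - g - 12)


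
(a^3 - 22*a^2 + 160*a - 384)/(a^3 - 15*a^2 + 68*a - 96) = (a^2 - 14*a + 48)/(a^2 - 7*a + 12)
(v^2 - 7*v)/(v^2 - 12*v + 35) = v/(v - 5)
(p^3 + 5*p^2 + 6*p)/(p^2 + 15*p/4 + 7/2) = 4*p*(p + 3)/(4*p + 7)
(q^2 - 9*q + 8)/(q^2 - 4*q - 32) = (q - 1)/(q + 4)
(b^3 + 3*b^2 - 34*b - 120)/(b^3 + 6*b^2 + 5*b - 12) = (b^2 - b - 30)/(b^2 + 2*b - 3)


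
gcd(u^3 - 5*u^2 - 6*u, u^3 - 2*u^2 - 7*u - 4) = u + 1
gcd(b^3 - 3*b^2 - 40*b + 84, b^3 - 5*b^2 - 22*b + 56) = b^2 - 9*b + 14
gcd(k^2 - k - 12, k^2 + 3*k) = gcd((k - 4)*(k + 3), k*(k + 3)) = k + 3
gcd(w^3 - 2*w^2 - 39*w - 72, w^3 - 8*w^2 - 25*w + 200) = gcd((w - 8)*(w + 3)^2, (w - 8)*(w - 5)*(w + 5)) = w - 8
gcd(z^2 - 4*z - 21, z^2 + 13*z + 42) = 1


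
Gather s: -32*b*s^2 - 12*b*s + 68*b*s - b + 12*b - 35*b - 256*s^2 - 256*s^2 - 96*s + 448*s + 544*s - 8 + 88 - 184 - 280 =-24*b + s^2*(-32*b - 512) + s*(56*b + 896) - 384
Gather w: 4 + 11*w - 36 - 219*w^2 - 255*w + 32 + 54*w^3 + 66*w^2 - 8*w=54*w^3 - 153*w^2 - 252*w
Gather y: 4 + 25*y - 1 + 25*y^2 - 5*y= 25*y^2 + 20*y + 3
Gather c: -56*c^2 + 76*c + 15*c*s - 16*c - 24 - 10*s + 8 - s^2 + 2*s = -56*c^2 + c*(15*s + 60) - s^2 - 8*s - 16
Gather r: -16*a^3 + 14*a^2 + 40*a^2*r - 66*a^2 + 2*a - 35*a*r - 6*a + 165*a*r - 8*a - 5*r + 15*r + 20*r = -16*a^3 - 52*a^2 - 12*a + r*(40*a^2 + 130*a + 30)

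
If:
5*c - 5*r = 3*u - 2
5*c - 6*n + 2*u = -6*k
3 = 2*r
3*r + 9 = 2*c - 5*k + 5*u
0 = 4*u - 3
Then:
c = 31/20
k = -133/100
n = 127/600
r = 3/2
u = 3/4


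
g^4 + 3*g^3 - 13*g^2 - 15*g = g*(g - 3)*(g + 1)*(g + 5)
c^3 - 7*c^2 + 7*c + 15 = (c - 5)*(c - 3)*(c + 1)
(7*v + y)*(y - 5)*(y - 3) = 7*v*y^2 - 56*v*y + 105*v + y^3 - 8*y^2 + 15*y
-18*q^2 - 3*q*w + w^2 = (-6*q + w)*(3*q + w)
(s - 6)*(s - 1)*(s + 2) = s^3 - 5*s^2 - 8*s + 12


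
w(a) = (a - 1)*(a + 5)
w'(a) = 2*a + 4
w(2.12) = 7.97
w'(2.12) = 8.24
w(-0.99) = -7.98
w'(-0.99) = 2.02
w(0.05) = -4.80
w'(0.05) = 4.10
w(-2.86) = -8.26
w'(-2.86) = -1.72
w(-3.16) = -7.65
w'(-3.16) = -2.32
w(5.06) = 40.84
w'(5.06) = 14.12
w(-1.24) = -8.42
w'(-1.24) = 1.52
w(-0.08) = -5.31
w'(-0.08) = 3.84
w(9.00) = 112.00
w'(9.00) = 22.00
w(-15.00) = 160.00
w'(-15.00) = -26.00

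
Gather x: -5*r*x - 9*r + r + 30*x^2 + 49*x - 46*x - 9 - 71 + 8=-8*r + 30*x^2 + x*(3 - 5*r) - 72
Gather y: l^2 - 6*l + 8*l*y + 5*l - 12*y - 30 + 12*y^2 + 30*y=l^2 - l + 12*y^2 + y*(8*l + 18) - 30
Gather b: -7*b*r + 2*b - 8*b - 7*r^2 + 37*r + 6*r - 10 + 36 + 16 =b*(-7*r - 6) - 7*r^2 + 43*r + 42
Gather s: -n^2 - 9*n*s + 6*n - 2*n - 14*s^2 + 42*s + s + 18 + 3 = -n^2 + 4*n - 14*s^2 + s*(43 - 9*n) + 21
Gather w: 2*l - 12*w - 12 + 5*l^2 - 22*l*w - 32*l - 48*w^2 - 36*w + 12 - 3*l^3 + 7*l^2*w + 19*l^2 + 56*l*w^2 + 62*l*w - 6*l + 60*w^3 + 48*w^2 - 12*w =-3*l^3 + 24*l^2 + 56*l*w^2 - 36*l + 60*w^3 + w*(7*l^2 + 40*l - 60)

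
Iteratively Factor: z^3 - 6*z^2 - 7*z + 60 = (z - 4)*(z^2 - 2*z - 15) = (z - 5)*(z - 4)*(z + 3)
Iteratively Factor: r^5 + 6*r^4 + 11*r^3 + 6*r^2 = (r)*(r^4 + 6*r^3 + 11*r^2 + 6*r) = r^2*(r^3 + 6*r^2 + 11*r + 6) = r^2*(r + 2)*(r^2 + 4*r + 3) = r^2*(r + 1)*(r + 2)*(r + 3)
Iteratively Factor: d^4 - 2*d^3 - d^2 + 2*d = (d - 2)*(d^3 - d) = (d - 2)*(d + 1)*(d^2 - d) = (d - 2)*(d - 1)*(d + 1)*(d)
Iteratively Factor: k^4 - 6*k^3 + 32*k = (k - 4)*(k^3 - 2*k^2 - 8*k) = (k - 4)*(k + 2)*(k^2 - 4*k) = k*(k - 4)*(k + 2)*(k - 4)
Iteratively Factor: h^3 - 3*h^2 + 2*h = (h)*(h^2 - 3*h + 2) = h*(h - 1)*(h - 2)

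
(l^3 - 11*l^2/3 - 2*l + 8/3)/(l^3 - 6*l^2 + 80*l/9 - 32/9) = 3*(l + 1)/(3*l - 4)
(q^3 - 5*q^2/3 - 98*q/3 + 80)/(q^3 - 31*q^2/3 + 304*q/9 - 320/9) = 3*(q + 6)/(3*q - 8)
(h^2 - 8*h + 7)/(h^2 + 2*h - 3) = (h - 7)/(h + 3)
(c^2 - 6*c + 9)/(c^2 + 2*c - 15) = (c - 3)/(c + 5)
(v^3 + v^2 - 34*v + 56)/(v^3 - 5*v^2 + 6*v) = (v^2 + 3*v - 28)/(v*(v - 3))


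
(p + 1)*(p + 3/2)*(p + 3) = p^3 + 11*p^2/2 + 9*p + 9/2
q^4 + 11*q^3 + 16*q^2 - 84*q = q*(q - 2)*(q + 6)*(q + 7)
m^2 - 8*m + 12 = (m - 6)*(m - 2)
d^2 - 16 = (d - 4)*(d + 4)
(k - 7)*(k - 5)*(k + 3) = k^3 - 9*k^2 - k + 105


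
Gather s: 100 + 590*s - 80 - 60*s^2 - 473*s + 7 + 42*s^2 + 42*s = -18*s^2 + 159*s + 27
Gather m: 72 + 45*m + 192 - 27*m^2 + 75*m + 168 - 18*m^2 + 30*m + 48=-45*m^2 + 150*m + 480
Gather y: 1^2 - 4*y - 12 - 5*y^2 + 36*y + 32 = -5*y^2 + 32*y + 21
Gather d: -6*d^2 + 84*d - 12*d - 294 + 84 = -6*d^2 + 72*d - 210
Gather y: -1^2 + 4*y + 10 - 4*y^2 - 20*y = -4*y^2 - 16*y + 9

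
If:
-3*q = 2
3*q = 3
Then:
No Solution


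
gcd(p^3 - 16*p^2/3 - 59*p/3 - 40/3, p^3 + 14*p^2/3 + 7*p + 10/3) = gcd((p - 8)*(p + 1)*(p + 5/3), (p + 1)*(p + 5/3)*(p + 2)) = p^2 + 8*p/3 + 5/3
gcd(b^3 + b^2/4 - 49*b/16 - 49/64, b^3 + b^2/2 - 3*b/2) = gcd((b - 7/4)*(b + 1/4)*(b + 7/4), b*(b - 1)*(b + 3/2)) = 1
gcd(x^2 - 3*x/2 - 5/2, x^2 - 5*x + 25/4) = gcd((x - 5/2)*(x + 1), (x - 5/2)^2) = x - 5/2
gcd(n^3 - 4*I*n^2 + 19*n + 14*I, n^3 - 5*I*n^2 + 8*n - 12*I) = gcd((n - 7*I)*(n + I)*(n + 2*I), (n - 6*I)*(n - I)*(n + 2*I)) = n + 2*I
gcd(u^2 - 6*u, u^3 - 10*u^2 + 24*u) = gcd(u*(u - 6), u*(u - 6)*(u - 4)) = u^2 - 6*u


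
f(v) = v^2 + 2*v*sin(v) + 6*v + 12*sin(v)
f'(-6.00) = -5.44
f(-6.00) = 0.00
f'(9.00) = -2.51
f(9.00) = 147.36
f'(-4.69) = -1.44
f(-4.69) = -3.52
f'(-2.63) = -6.12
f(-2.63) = -12.16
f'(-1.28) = 4.23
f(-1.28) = -15.09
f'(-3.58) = -4.69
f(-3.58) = -6.61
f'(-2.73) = -6.25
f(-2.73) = -11.54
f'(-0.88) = 9.22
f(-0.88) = -12.40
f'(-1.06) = 6.97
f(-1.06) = -13.86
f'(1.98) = 5.44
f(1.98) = 30.44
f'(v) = 2*v*cos(v) + 2*v + 2*sin(v) + 12*cos(v) + 6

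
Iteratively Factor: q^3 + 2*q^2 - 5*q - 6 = (q - 2)*(q^2 + 4*q + 3) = (q - 2)*(q + 3)*(q + 1)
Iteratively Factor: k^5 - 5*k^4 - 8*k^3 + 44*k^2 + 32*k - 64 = (k + 2)*(k^4 - 7*k^3 + 6*k^2 + 32*k - 32) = (k - 4)*(k + 2)*(k^3 - 3*k^2 - 6*k + 8) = (k - 4)^2*(k + 2)*(k^2 + k - 2) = (k - 4)^2*(k - 1)*(k + 2)*(k + 2)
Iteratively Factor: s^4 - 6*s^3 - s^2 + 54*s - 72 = (s - 3)*(s^3 - 3*s^2 - 10*s + 24) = (s - 3)*(s + 3)*(s^2 - 6*s + 8) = (s - 3)*(s - 2)*(s + 3)*(s - 4)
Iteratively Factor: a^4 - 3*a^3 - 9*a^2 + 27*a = (a)*(a^3 - 3*a^2 - 9*a + 27) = a*(a - 3)*(a^2 - 9) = a*(a - 3)^2*(a + 3)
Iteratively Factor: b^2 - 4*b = (b - 4)*(b)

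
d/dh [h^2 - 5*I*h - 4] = 2*h - 5*I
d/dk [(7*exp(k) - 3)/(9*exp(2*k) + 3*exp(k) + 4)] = (-63*exp(2*k) + 54*exp(k) + 37)*exp(k)/(81*exp(4*k) + 54*exp(3*k) + 81*exp(2*k) + 24*exp(k) + 16)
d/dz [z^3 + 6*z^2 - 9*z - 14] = 3*z^2 + 12*z - 9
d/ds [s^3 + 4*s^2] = s*(3*s + 8)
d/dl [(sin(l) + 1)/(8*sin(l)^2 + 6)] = (-4*sin(l)^2 - 8*sin(l) + 3)*cos(l)/(2*(4*sin(l)^2 + 3)^2)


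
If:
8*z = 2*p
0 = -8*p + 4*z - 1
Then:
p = -1/7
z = -1/28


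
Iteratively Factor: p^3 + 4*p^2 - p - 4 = (p + 1)*(p^2 + 3*p - 4) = (p + 1)*(p + 4)*(p - 1)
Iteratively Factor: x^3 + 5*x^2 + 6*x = (x + 2)*(x^2 + 3*x) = x*(x + 2)*(x + 3)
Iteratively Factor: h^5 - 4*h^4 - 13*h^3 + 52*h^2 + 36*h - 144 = (h + 2)*(h^4 - 6*h^3 - h^2 + 54*h - 72) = (h - 2)*(h + 2)*(h^3 - 4*h^2 - 9*h + 36) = (h - 4)*(h - 2)*(h + 2)*(h^2 - 9) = (h - 4)*(h - 2)*(h + 2)*(h + 3)*(h - 3)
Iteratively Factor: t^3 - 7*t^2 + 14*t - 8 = (t - 1)*(t^2 - 6*t + 8) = (t - 4)*(t - 1)*(t - 2)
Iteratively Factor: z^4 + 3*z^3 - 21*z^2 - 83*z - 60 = (z - 5)*(z^3 + 8*z^2 + 19*z + 12) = (z - 5)*(z + 4)*(z^2 + 4*z + 3) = (z - 5)*(z + 3)*(z + 4)*(z + 1)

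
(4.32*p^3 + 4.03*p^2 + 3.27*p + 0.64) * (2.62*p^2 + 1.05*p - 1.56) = 11.3184*p^5 + 15.0946*p^4 + 6.0597*p^3 - 1.1765*p^2 - 4.4292*p - 0.9984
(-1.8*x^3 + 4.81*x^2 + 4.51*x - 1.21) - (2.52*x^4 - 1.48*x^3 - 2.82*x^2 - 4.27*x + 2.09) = -2.52*x^4 - 0.32*x^3 + 7.63*x^2 + 8.78*x - 3.3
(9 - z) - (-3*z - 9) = 2*z + 18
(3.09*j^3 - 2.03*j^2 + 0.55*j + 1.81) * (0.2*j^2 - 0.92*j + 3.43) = 0.618*j^5 - 3.2488*j^4 + 12.5763*j^3 - 7.1069*j^2 + 0.2213*j + 6.2083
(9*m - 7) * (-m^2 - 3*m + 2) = -9*m^3 - 20*m^2 + 39*m - 14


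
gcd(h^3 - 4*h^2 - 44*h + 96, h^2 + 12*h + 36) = h + 6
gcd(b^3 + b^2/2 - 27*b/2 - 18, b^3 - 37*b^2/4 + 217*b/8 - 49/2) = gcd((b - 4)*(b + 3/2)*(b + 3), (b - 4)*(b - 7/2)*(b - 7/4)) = b - 4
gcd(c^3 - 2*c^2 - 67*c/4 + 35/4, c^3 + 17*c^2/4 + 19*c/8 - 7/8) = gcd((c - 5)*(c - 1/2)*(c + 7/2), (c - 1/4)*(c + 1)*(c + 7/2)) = c + 7/2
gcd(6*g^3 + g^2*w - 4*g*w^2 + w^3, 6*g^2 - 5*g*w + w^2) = 6*g^2 - 5*g*w + w^2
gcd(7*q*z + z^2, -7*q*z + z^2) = z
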